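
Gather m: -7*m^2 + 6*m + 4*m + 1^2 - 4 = -7*m^2 + 10*m - 3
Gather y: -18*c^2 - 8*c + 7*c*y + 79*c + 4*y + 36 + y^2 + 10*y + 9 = -18*c^2 + 71*c + y^2 + y*(7*c + 14) + 45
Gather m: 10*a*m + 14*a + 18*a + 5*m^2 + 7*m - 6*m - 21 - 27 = 32*a + 5*m^2 + m*(10*a + 1) - 48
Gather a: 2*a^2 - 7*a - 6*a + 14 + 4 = 2*a^2 - 13*a + 18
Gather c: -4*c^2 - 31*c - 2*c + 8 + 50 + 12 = -4*c^2 - 33*c + 70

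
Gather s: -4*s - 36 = -4*s - 36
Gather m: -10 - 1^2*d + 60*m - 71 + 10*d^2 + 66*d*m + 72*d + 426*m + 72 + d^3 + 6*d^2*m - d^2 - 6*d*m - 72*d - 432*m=d^3 + 9*d^2 - d + m*(6*d^2 + 60*d + 54) - 9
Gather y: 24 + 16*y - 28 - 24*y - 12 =-8*y - 16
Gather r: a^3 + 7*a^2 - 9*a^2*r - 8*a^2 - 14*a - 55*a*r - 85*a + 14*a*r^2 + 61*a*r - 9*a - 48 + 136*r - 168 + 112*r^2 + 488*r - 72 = a^3 - a^2 - 108*a + r^2*(14*a + 112) + r*(-9*a^2 + 6*a + 624) - 288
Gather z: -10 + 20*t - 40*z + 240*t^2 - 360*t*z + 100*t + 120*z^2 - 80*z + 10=240*t^2 + 120*t + 120*z^2 + z*(-360*t - 120)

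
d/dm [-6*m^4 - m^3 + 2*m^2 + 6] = m*(-24*m^2 - 3*m + 4)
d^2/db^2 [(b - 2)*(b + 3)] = 2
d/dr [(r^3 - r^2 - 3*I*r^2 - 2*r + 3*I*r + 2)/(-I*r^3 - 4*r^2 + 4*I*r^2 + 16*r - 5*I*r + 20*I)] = (r^4*(1 - 3*I) + r^3*(-26 + 14*I) + r^2*(27 - 43*I) + r*(-136 + 56*I) + 92 + 30*I)/(r^6 + r^5*(-8 - 8*I) + r^4*(10 + 64*I) + r^3*(48 - 168*I) + r^2*(-71 + 320*I) + r*(-200 - 640*I) + 400)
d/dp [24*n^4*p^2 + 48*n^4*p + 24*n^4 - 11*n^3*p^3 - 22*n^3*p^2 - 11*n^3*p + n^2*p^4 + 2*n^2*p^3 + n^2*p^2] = n^2*(48*n^2*p + 48*n^2 - 33*n*p^2 - 44*n*p - 11*n + 4*p^3 + 6*p^2 + 2*p)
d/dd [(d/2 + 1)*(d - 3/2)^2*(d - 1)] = 2*d^3 - 3*d^2 - 11*d/4 + 33/8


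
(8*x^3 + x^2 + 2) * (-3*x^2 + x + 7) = -24*x^5 + 5*x^4 + 57*x^3 + x^2 + 2*x + 14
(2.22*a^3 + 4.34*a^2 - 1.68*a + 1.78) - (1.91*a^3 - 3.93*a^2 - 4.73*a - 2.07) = 0.31*a^3 + 8.27*a^2 + 3.05*a + 3.85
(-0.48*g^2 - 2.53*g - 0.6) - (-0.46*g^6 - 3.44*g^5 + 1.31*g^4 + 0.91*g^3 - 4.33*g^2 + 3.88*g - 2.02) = 0.46*g^6 + 3.44*g^5 - 1.31*g^4 - 0.91*g^3 + 3.85*g^2 - 6.41*g + 1.42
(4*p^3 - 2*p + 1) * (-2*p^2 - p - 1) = -8*p^5 - 4*p^4 + p - 1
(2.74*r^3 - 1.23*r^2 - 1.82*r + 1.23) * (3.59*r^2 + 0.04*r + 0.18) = 9.8366*r^5 - 4.3061*r^4 - 6.0898*r^3 + 4.1215*r^2 - 0.2784*r + 0.2214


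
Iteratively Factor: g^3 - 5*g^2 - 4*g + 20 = (g - 5)*(g^2 - 4) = (g - 5)*(g - 2)*(g + 2)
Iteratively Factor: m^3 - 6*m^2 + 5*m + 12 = (m + 1)*(m^2 - 7*m + 12) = (m - 4)*(m + 1)*(m - 3)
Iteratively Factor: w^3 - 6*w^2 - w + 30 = (w - 5)*(w^2 - w - 6) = (w - 5)*(w + 2)*(w - 3)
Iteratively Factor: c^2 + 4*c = (c)*(c + 4)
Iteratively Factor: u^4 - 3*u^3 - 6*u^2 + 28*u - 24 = (u - 2)*(u^3 - u^2 - 8*u + 12) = (u - 2)^2*(u^2 + u - 6) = (u - 2)^2*(u + 3)*(u - 2)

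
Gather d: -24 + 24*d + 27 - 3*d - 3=21*d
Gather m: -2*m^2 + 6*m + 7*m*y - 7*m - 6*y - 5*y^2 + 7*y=-2*m^2 + m*(7*y - 1) - 5*y^2 + y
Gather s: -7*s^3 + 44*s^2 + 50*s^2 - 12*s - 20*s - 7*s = -7*s^3 + 94*s^2 - 39*s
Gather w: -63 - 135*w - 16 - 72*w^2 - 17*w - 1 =-72*w^2 - 152*w - 80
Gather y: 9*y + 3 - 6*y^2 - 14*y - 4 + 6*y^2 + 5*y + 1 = 0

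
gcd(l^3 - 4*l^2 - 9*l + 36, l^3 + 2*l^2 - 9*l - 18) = l^2 - 9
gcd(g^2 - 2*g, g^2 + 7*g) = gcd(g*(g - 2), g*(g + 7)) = g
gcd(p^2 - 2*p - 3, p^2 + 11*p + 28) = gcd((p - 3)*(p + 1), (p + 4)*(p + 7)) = 1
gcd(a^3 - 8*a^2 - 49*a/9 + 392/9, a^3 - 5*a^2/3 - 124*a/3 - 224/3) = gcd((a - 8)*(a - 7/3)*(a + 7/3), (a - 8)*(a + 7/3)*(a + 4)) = a^2 - 17*a/3 - 56/3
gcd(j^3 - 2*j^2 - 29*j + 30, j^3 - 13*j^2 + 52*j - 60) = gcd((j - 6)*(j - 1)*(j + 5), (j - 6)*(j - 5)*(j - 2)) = j - 6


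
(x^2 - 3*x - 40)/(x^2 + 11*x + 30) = (x - 8)/(x + 6)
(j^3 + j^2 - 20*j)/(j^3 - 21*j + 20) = j/(j - 1)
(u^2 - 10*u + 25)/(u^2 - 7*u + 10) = (u - 5)/(u - 2)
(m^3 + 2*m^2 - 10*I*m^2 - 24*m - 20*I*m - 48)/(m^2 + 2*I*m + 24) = (m^2 + m*(2 - 6*I) - 12*I)/(m + 6*I)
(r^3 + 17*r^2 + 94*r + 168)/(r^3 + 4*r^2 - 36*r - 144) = (r + 7)/(r - 6)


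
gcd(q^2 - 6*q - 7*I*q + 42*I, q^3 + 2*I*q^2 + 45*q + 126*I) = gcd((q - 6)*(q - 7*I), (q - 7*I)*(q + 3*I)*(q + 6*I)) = q - 7*I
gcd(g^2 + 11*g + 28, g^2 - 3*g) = 1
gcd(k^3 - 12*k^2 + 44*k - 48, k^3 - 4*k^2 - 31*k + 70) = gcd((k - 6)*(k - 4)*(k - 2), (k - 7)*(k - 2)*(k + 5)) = k - 2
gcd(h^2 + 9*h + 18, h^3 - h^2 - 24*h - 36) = h + 3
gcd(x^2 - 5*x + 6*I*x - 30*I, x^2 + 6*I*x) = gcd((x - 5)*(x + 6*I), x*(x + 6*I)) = x + 6*I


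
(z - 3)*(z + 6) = z^2 + 3*z - 18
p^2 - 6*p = p*(p - 6)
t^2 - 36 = (t - 6)*(t + 6)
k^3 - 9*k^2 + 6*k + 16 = (k - 8)*(k - 2)*(k + 1)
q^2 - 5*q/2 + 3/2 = (q - 3/2)*(q - 1)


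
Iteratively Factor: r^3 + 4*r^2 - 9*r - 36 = (r + 3)*(r^2 + r - 12) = (r - 3)*(r + 3)*(r + 4)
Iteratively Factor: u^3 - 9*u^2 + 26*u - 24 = (u - 4)*(u^2 - 5*u + 6) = (u - 4)*(u - 3)*(u - 2)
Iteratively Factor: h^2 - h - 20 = (h - 5)*(h + 4)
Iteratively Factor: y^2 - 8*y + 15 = (y - 3)*(y - 5)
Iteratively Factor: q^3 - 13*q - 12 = (q - 4)*(q^2 + 4*q + 3) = (q - 4)*(q + 3)*(q + 1)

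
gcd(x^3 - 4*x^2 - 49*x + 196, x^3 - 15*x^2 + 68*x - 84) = x - 7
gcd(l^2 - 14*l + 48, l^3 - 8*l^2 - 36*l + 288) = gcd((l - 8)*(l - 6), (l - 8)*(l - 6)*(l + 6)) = l^2 - 14*l + 48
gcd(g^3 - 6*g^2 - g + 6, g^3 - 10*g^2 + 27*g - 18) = g^2 - 7*g + 6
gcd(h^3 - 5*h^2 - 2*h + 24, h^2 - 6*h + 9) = h - 3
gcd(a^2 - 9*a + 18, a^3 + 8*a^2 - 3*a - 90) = a - 3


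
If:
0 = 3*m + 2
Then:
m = -2/3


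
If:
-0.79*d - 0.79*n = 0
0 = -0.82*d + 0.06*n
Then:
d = 0.00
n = 0.00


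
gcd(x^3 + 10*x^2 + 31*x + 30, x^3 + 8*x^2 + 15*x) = x^2 + 8*x + 15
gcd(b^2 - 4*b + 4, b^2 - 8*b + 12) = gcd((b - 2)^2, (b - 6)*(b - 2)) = b - 2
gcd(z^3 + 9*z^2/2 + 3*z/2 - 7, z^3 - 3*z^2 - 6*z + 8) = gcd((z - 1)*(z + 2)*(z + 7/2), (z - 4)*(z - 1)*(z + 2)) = z^2 + z - 2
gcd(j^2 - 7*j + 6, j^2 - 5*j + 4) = j - 1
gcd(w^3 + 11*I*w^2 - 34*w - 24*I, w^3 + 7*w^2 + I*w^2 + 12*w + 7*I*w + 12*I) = w + I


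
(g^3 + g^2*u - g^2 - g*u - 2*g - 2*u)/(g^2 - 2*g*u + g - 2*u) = (-g^2 - g*u + 2*g + 2*u)/(-g + 2*u)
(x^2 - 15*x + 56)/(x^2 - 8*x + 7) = (x - 8)/(x - 1)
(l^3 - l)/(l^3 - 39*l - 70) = (l^3 - l)/(l^3 - 39*l - 70)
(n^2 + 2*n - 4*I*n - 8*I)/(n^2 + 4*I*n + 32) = (n + 2)/(n + 8*I)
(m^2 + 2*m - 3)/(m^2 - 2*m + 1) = (m + 3)/(m - 1)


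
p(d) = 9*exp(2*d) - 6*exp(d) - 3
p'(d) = 18*exp(2*d) - 6*exp(d)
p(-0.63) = -3.64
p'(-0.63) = 1.91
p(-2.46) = -3.45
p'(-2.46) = -0.38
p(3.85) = 19590.17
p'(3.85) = 39468.31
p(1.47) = 141.15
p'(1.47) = 314.39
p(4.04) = 28719.14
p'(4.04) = 57785.24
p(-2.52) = -3.42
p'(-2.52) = -0.37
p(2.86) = 2636.38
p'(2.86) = 5383.52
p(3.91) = 22106.75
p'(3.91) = 44518.90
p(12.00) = 238401122636.84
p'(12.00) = 476803221808.43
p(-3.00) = -3.28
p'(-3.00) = -0.25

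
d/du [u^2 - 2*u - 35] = 2*u - 2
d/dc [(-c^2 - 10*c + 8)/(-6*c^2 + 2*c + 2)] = (-31*c^2 + 46*c - 18)/(2*(9*c^4 - 6*c^3 - 5*c^2 + 2*c + 1))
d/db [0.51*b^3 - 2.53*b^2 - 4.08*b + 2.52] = 1.53*b^2 - 5.06*b - 4.08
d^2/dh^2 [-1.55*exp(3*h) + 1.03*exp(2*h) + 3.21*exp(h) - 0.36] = (-13.95*exp(2*h) + 4.12*exp(h) + 3.21)*exp(h)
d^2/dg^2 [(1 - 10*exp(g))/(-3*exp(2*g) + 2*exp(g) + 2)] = (90*exp(4*g) + 24*exp(3*g) + 378*exp(2*g) - 68*exp(g) + 44)*exp(g)/(27*exp(6*g) - 54*exp(5*g) - 18*exp(4*g) + 64*exp(3*g) + 12*exp(2*g) - 24*exp(g) - 8)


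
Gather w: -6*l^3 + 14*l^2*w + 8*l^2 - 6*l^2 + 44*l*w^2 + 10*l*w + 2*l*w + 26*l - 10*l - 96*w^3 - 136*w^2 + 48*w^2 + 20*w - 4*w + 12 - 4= -6*l^3 + 2*l^2 + 16*l - 96*w^3 + w^2*(44*l - 88) + w*(14*l^2 + 12*l + 16) + 8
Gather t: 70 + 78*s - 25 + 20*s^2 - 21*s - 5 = 20*s^2 + 57*s + 40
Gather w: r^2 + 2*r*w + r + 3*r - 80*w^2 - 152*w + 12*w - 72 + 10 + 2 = r^2 + 4*r - 80*w^2 + w*(2*r - 140) - 60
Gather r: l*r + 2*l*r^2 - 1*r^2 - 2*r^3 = l*r - 2*r^3 + r^2*(2*l - 1)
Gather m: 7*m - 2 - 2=7*m - 4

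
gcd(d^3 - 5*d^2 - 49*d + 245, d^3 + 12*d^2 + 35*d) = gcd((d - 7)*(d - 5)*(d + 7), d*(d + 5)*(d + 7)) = d + 7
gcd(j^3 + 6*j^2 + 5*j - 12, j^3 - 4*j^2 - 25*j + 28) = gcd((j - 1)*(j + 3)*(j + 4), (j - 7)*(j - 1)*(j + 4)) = j^2 + 3*j - 4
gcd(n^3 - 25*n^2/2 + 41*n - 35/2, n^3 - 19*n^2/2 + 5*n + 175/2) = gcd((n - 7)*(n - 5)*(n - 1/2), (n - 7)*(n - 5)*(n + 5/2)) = n^2 - 12*n + 35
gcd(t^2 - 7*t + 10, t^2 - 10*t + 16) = t - 2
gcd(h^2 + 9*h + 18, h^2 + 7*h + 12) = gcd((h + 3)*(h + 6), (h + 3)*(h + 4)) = h + 3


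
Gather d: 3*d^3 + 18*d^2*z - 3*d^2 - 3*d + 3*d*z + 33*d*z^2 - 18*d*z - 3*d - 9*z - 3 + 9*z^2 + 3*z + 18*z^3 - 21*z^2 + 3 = 3*d^3 + d^2*(18*z - 3) + d*(33*z^2 - 15*z - 6) + 18*z^3 - 12*z^2 - 6*z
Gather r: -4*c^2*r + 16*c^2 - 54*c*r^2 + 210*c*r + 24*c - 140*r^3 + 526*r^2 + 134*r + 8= 16*c^2 + 24*c - 140*r^3 + r^2*(526 - 54*c) + r*(-4*c^2 + 210*c + 134) + 8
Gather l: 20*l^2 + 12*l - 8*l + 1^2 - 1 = 20*l^2 + 4*l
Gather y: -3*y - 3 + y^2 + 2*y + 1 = y^2 - y - 2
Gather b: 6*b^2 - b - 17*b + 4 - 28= 6*b^2 - 18*b - 24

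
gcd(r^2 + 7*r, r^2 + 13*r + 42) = r + 7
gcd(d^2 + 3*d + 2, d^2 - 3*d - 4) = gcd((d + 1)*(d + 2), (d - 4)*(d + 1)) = d + 1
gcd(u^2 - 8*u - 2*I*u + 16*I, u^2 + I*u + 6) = u - 2*I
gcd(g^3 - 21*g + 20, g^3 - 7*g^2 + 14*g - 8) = g^2 - 5*g + 4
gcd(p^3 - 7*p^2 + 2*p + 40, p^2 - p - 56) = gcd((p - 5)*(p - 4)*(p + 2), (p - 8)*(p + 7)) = 1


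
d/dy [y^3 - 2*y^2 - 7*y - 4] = 3*y^2 - 4*y - 7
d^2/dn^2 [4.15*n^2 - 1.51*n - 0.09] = 8.30000000000000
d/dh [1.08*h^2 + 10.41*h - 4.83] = 2.16*h + 10.41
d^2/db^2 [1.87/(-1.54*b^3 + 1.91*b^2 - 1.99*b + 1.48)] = ((17.2788*b - 7.1434)*(1.54*b^3 - 1.91*b^2 + 1.99*b - 1.48) - 1.87*(4.62*b^2 - 3.82*b + 1.99)*(9.24*b^2 - 7.64*b + 3.98))/(1.54*b^3 - 1.91*b^2 + 1.99*b - 1.48)^3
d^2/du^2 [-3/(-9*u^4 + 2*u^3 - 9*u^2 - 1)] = 18*(12*u^2*(6*u^2 - u + 3)^2 + (-18*u^2 + 2*u - 3)*(9*u^4 - 2*u^3 + 9*u^2 + 1))/(9*u^4 - 2*u^3 + 9*u^2 + 1)^3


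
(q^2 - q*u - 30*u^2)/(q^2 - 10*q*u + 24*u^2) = (q + 5*u)/(q - 4*u)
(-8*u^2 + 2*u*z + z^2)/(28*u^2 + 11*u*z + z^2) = (-2*u + z)/(7*u + z)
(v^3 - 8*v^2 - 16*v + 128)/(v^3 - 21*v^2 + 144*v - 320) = (v^2 - 16)/(v^2 - 13*v + 40)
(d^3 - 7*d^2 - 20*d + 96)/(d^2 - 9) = (d^2 - 4*d - 32)/(d + 3)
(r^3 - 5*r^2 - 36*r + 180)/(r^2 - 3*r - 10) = (r^2 - 36)/(r + 2)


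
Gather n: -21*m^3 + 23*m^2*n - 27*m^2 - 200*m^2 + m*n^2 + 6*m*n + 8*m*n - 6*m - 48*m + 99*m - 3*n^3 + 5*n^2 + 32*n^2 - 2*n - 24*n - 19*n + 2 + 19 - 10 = -21*m^3 - 227*m^2 + 45*m - 3*n^3 + n^2*(m + 37) + n*(23*m^2 + 14*m - 45) + 11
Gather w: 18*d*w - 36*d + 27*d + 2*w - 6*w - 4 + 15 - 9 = -9*d + w*(18*d - 4) + 2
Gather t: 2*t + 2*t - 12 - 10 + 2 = 4*t - 20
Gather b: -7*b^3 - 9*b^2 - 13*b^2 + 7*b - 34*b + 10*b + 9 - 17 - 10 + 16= -7*b^3 - 22*b^2 - 17*b - 2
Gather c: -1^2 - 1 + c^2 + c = c^2 + c - 2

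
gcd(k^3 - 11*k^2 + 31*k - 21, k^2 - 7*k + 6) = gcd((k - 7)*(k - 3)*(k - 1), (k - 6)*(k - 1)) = k - 1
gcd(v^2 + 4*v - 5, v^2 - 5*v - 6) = 1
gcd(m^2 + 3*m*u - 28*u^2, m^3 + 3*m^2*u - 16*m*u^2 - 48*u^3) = -m + 4*u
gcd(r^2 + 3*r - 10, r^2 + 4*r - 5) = r + 5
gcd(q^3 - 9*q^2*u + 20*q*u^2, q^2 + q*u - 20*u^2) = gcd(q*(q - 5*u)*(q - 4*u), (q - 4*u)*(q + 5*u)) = q - 4*u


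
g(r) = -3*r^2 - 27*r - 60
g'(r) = -6*r - 27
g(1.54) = -108.69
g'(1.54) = -36.24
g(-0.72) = -42.12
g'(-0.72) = -22.68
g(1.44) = -105.10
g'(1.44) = -35.64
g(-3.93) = -0.22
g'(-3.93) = -3.42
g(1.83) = -119.46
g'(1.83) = -37.98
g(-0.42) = -49.19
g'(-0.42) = -24.48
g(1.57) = -109.78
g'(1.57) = -36.42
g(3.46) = -189.33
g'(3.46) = -47.76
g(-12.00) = -168.00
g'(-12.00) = 45.00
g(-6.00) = -6.00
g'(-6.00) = 9.00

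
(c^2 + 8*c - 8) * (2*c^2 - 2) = 2*c^4 + 16*c^3 - 18*c^2 - 16*c + 16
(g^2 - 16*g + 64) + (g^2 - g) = 2*g^2 - 17*g + 64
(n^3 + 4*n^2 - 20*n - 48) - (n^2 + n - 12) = n^3 + 3*n^2 - 21*n - 36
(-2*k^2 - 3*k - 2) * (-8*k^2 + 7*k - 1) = 16*k^4 + 10*k^3 - 3*k^2 - 11*k + 2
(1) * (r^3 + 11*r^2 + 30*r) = r^3 + 11*r^2 + 30*r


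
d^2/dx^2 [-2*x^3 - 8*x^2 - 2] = -12*x - 16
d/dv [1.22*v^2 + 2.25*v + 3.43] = 2.44*v + 2.25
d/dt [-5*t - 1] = -5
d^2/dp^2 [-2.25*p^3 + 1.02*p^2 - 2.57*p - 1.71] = 2.04 - 13.5*p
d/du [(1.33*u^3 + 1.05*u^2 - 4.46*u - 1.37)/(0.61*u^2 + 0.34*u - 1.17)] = (0.8113*u^4 + 0.9044*u^3 - 1.5907*u^2 - 0.7856*u + 5.684)/(0.3721*u^4 + 0.4148*u^3 - 1.3118*u^2 - 0.7956*u + 1.3689)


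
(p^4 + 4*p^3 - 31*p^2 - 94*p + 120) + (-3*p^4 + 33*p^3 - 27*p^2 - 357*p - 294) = -2*p^4 + 37*p^3 - 58*p^2 - 451*p - 174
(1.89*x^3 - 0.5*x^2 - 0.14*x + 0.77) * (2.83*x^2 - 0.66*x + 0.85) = 5.3487*x^5 - 2.6624*x^4 + 1.5403*x^3 + 1.8465*x^2 - 0.6272*x + 0.6545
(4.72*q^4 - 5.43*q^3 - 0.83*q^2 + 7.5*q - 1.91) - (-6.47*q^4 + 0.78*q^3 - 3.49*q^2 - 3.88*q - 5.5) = 11.19*q^4 - 6.21*q^3 + 2.66*q^2 + 11.38*q + 3.59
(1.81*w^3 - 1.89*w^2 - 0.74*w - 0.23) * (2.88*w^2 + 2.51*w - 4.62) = 5.2128*w^5 - 0.900099999999999*w^4 - 15.2373*w^3 + 6.212*w^2 + 2.8415*w + 1.0626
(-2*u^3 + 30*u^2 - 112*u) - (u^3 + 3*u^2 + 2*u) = -3*u^3 + 27*u^2 - 114*u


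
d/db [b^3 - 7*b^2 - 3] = b*(3*b - 14)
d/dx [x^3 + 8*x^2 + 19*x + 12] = 3*x^2 + 16*x + 19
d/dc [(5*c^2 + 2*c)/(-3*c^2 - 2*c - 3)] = 2*(-2*c^2 - 15*c - 3)/(9*c^4 + 12*c^3 + 22*c^2 + 12*c + 9)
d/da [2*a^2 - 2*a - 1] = 4*a - 2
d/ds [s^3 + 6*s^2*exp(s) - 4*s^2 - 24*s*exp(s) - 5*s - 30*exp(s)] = 6*s^2*exp(s) + 3*s^2 - 12*s*exp(s) - 8*s - 54*exp(s) - 5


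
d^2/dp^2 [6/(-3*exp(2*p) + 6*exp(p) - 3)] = (-8*exp(p) - 4)*exp(p)/(exp(4*p) - 4*exp(3*p) + 6*exp(2*p) - 4*exp(p) + 1)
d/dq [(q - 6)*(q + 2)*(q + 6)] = 3*q^2 + 4*q - 36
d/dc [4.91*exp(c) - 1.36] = 4.91*exp(c)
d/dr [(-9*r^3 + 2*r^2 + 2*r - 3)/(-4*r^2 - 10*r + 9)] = 3*(12*r^4 + 60*r^3 - 85*r^2 + 4*r - 4)/(16*r^4 + 80*r^3 + 28*r^2 - 180*r + 81)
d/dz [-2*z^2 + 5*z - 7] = 5 - 4*z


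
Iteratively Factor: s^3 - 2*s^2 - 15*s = (s - 5)*(s^2 + 3*s) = (s - 5)*(s + 3)*(s)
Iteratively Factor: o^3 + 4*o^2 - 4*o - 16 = (o + 4)*(o^2 - 4) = (o + 2)*(o + 4)*(o - 2)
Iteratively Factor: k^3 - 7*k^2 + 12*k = (k)*(k^2 - 7*k + 12) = k*(k - 3)*(k - 4)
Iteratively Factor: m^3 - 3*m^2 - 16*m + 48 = (m - 3)*(m^2 - 16) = (m - 4)*(m - 3)*(m + 4)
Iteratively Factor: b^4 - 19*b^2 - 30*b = (b + 3)*(b^3 - 3*b^2 - 10*b) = b*(b + 3)*(b^2 - 3*b - 10) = b*(b - 5)*(b + 3)*(b + 2)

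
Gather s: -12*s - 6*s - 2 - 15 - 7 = -18*s - 24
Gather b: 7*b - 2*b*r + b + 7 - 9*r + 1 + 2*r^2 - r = b*(8 - 2*r) + 2*r^2 - 10*r + 8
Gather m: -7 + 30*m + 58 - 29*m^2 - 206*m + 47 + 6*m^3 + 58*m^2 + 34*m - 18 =6*m^3 + 29*m^2 - 142*m + 80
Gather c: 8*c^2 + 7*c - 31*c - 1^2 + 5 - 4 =8*c^2 - 24*c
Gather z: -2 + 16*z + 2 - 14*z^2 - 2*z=-14*z^2 + 14*z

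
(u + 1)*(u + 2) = u^2 + 3*u + 2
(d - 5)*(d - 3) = d^2 - 8*d + 15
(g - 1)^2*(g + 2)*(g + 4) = g^4 + 4*g^3 - 3*g^2 - 10*g + 8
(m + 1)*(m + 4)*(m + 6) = m^3 + 11*m^2 + 34*m + 24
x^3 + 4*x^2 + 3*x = x*(x + 1)*(x + 3)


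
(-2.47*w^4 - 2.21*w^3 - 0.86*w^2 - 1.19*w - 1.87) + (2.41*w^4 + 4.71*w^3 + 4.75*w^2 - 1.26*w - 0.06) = -0.0600000000000001*w^4 + 2.5*w^3 + 3.89*w^2 - 2.45*w - 1.93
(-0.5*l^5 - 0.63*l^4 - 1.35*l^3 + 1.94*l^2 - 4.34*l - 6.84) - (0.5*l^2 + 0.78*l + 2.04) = -0.5*l^5 - 0.63*l^4 - 1.35*l^3 + 1.44*l^2 - 5.12*l - 8.88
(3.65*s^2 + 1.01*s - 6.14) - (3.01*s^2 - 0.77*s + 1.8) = 0.64*s^2 + 1.78*s - 7.94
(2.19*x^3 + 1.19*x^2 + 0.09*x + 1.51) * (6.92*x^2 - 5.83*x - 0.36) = 15.1548*x^5 - 4.5329*x^4 - 7.1033*x^3 + 9.4961*x^2 - 8.8357*x - 0.5436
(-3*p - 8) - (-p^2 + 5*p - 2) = p^2 - 8*p - 6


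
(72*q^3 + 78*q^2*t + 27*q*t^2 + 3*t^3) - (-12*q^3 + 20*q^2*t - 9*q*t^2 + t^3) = 84*q^3 + 58*q^2*t + 36*q*t^2 + 2*t^3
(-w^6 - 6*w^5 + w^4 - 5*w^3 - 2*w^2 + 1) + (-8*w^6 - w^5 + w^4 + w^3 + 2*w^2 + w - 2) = -9*w^6 - 7*w^5 + 2*w^4 - 4*w^3 + w - 1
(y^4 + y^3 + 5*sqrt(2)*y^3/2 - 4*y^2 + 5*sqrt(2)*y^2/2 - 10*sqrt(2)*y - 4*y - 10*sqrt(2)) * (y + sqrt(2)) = y^5 + y^4 + 7*sqrt(2)*y^4/2 + y^3 + 7*sqrt(2)*y^3/2 - 14*sqrt(2)*y^2 + y^2 - 20*y - 14*sqrt(2)*y - 20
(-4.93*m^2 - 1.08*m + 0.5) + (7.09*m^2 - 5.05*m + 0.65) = 2.16*m^2 - 6.13*m + 1.15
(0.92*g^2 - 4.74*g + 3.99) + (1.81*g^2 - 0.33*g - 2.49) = 2.73*g^2 - 5.07*g + 1.5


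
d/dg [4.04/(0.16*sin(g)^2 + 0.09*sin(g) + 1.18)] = -(1.2928*sin(g) + 0.3636)*cos(g)/(0.16*sin(g)^2 + 0.09*sin(g) + 1.18)^2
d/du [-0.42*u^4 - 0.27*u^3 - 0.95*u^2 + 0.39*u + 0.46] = -1.68*u^3 - 0.81*u^2 - 1.9*u + 0.39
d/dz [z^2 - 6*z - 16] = 2*z - 6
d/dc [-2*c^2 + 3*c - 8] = 3 - 4*c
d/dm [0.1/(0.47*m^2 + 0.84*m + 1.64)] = (-0.094*m - 0.084)/(0.47*m^2 + 0.84*m + 1.64)^2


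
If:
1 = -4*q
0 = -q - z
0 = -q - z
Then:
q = -1/4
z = 1/4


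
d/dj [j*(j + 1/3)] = 2*j + 1/3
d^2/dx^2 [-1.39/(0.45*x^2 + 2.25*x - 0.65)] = (0.56295*x^2 + 2.81475*x - 1.39*(0.9*x + 2.25)*(1.8*x + 4.5) - 0.81315)/(0.45*x^2 + 2.25*x - 0.65)^3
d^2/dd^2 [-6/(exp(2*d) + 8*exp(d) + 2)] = 24*((exp(d) + 2)*(exp(2*d) + 8*exp(d) + 2) - 2*(exp(d) + 4)^2*exp(d))*exp(d)/(exp(2*d) + 8*exp(d) + 2)^3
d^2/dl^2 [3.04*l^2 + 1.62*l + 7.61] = 6.08000000000000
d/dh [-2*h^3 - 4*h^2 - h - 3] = -6*h^2 - 8*h - 1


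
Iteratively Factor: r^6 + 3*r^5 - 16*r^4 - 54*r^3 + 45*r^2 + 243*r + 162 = (r + 3)*(r^5 - 16*r^3 - 6*r^2 + 63*r + 54) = (r - 3)*(r + 3)*(r^4 + 3*r^3 - 7*r^2 - 27*r - 18) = (r - 3)^2*(r + 3)*(r^3 + 6*r^2 + 11*r + 6) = (r - 3)^2*(r + 3)^2*(r^2 + 3*r + 2) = (r - 3)^2*(r + 2)*(r + 3)^2*(r + 1)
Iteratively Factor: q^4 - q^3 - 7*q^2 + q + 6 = (q + 2)*(q^3 - 3*q^2 - q + 3) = (q - 3)*(q + 2)*(q^2 - 1) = (q - 3)*(q + 1)*(q + 2)*(q - 1)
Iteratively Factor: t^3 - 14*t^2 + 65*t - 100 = (t - 4)*(t^2 - 10*t + 25) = (t - 5)*(t - 4)*(t - 5)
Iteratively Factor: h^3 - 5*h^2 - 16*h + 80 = (h + 4)*(h^2 - 9*h + 20) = (h - 4)*(h + 4)*(h - 5)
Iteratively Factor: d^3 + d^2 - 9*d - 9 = (d + 3)*(d^2 - 2*d - 3) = (d + 1)*(d + 3)*(d - 3)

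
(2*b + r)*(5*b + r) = 10*b^2 + 7*b*r + r^2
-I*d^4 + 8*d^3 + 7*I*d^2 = d^2*(d + 7*I)*(-I*d + 1)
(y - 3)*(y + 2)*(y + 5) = y^3 + 4*y^2 - 11*y - 30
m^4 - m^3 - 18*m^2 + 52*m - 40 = (m - 2)^3*(m + 5)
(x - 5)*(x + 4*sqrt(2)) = x^2 - 5*x + 4*sqrt(2)*x - 20*sqrt(2)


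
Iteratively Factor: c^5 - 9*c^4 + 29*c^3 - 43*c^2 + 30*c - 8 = (c - 4)*(c^4 - 5*c^3 + 9*c^2 - 7*c + 2) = (c - 4)*(c - 1)*(c^3 - 4*c^2 + 5*c - 2) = (c - 4)*(c - 1)^2*(c^2 - 3*c + 2) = (c - 4)*(c - 1)^3*(c - 2)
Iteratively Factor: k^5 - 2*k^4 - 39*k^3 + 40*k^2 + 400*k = (k + 4)*(k^4 - 6*k^3 - 15*k^2 + 100*k) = (k - 5)*(k + 4)*(k^3 - k^2 - 20*k) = (k - 5)^2*(k + 4)*(k^2 + 4*k) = k*(k - 5)^2*(k + 4)*(k + 4)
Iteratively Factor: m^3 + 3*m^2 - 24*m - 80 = (m + 4)*(m^2 - m - 20) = (m + 4)^2*(m - 5)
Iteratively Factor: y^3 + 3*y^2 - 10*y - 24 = (y + 2)*(y^2 + y - 12) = (y - 3)*(y + 2)*(y + 4)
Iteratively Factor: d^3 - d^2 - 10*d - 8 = (d + 1)*(d^2 - 2*d - 8) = (d + 1)*(d + 2)*(d - 4)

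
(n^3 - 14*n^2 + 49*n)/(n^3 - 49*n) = (n - 7)/(n + 7)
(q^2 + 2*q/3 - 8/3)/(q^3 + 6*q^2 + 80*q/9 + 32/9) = 3*(3*q^2 + 2*q - 8)/(9*q^3 + 54*q^2 + 80*q + 32)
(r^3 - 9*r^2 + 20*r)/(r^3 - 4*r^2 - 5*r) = (r - 4)/(r + 1)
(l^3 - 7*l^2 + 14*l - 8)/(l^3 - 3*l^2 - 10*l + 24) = (l - 1)/(l + 3)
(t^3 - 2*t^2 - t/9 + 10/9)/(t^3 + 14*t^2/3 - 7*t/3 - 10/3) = (t - 5/3)/(t + 5)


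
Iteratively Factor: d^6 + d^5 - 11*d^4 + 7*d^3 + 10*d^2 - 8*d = (d)*(d^5 + d^4 - 11*d^3 + 7*d^2 + 10*d - 8) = d*(d + 1)*(d^4 - 11*d^2 + 18*d - 8) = d*(d - 1)*(d + 1)*(d^3 + d^2 - 10*d + 8) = d*(d - 1)^2*(d + 1)*(d^2 + 2*d - 8) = d*(d - 2)*(d - 1)^2*(d + 1)*(d + 4)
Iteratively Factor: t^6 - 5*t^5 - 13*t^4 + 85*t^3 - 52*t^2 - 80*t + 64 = (t + 1)*(t^5 - 6*t^4 - 7*t^3 + 92*t^2 - 144*t + 64) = (t + 1)*(t + 4)*(t^4 - 10*t^3 + 33*t^2 - 40*t + 16) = (t - 1)*(t + 1)*(t + 4)*(t^3 - 9*t^2 + 24*t - 16) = (t - 1)^2*(t + 1)*(t + 4)*(t^2 - 8*t + 16) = (t - 4)*(t - 1)^2*(t + 1)*(t + 4)*(t - 4)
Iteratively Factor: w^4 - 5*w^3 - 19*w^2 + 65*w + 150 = (w - 5)*(w^3 - 19*w - 30) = (w - 5)*(w + 2)*(w^2 - 2*w - 15) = (w - 5)^2*(w + 2)*(w + 3)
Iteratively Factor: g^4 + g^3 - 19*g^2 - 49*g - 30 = (g - 5)*(g^3 + 6*g^2 + 11*g + 6) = (g - 5)*(g + 3)*(g^2 + 3*g + 2) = (g - 5)*(g + 1)*(g + 3)*(g + 2)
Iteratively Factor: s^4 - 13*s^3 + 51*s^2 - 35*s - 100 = (s - 5)*(s^3 - 8*s^2 + 11*s + 20) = (s - 5)*(s + 1)*(s^2 - 9*s + 20) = (s - 5)^2*(s + 1)*(s - 4)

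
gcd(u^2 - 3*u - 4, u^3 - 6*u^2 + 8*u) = u - 4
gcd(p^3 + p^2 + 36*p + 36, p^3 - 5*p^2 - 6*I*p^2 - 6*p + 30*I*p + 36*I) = p^2 + p*(1 - 6*I) - 6*I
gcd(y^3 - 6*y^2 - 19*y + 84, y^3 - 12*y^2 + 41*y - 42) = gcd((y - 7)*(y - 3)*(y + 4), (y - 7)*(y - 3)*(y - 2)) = y^2 - 10*y + 21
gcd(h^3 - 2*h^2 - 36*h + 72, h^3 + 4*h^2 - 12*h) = h^2 + 4*h - 12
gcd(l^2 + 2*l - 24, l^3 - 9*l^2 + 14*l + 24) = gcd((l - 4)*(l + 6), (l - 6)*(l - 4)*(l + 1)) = l - 4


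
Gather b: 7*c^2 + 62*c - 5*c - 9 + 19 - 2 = 7*c^2 + 57*c + 8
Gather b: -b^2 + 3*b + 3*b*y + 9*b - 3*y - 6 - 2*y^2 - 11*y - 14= -b^2 + b*(3*y + 12) - 2*y^2 - 14*y - 20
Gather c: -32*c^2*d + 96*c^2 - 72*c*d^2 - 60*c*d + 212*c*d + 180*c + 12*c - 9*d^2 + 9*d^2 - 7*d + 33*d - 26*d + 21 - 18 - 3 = c^2*(96 - 32*d) + c*(-72*d^2 + 152*d + 192)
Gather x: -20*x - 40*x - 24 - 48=-60*x - 72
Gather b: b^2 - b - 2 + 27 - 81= b^2 - b - 56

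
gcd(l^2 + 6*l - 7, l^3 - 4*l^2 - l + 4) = l - 1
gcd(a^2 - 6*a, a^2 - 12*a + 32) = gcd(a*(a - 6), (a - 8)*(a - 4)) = 1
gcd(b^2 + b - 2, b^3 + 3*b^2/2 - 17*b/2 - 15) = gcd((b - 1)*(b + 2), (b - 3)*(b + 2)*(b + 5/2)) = b + 2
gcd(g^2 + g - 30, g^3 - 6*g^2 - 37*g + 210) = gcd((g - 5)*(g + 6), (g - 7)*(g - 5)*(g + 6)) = g^2 + g - 30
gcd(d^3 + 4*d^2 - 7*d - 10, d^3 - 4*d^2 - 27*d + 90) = d + 5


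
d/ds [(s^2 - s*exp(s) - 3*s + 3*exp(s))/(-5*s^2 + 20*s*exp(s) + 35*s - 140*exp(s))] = ((s^2 - 4*s*exp(s) - 7*s + 28*exp(s))*(s*exp(s) - 2*s - 2*exp(s) + 3) - (s^2 - s*exp(s) - 3*s + 3*exp(s))*(4*s*exp(s) - 2*s - 24*exp(s) + 7))/(5*(s^2 - 4*s*exp(s) - 7*s + 28*exp(s))^2)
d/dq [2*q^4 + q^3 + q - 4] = 8*q^3 + 3*q^2 + 1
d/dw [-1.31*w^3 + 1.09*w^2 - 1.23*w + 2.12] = -3.93*w^2 + 2.18*w - 1.23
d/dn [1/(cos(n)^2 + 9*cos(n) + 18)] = (2*cos(n) + 9)*sin(n)/(cos(n)^2 + 9*cos(n) + 18)^2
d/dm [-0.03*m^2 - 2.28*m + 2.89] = -0.06*m - 2.28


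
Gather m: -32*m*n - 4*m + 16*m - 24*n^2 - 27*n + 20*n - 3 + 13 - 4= m*(12 - 32*n) - 24*n^2 - 7*n + 6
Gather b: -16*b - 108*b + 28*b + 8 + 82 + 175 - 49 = 216 - 96*b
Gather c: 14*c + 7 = 14*c + 7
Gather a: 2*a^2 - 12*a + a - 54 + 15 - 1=2*a^2 - 11*a - 40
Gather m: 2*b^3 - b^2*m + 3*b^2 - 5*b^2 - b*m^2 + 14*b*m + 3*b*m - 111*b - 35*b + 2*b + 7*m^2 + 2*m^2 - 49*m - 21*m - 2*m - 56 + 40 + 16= 2*b^3 - 2*b^2 - 144*b + m^2*(9 - b) + m*(-b^2 + 17*b - 72)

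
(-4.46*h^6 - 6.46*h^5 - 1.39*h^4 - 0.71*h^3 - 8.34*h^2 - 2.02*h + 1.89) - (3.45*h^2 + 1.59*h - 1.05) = -4.46*h^6 - 6.46*h^5 - 1.39*h^4 - 0.71*h^3 - 11.79*h^2 - 3.61*h + 2.94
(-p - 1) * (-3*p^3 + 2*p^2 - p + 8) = 3*p^4 + p^3 - p^2 - 7*p - 8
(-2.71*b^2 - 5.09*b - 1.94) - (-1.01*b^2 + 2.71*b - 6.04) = -1.7*b^2 - 7.8*b + 4.1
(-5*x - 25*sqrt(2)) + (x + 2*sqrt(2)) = -4*x - 23*sqrt(2)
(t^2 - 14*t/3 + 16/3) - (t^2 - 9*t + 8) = 13*t/3 - 8/3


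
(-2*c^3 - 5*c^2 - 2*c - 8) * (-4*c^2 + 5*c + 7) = 8*c^5 + 10*c^4 - 31*c^3 - 13*c^2 - 54*c - 56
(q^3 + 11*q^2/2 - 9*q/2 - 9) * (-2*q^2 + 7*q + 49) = -2*q^5 - 4*q^4 + 193*q^3/2 + 256*q^2 - 567*q/2 - 441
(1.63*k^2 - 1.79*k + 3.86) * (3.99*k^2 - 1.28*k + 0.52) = 6.5037*k^4 - 9.2285*k^3 + 18.5402*k^2 - 5.8716*k + 2.0072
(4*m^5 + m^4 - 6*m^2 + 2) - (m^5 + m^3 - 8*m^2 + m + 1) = 3*m^5 + m^4 - m^3 + 2*m^2 - m + 1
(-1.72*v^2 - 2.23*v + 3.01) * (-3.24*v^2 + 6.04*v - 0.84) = 5.5728*v^4 - 3.1636*v^3 - 21.7768*v^2 + 20.0536*v - 2.5284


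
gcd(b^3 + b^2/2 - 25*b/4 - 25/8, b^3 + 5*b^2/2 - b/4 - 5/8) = b^2 + 3*b + 5/4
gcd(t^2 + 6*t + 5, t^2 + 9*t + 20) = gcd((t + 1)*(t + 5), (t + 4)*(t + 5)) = t + 5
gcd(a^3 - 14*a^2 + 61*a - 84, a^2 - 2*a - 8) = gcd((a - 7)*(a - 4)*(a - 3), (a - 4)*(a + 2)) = a - 4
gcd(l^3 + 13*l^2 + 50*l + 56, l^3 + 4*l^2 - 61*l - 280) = l + 7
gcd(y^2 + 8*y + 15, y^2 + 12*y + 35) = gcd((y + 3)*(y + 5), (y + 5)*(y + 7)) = y + 5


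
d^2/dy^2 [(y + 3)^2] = 2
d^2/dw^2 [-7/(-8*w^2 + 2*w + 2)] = 7*(16*w^2 - 4*w - (8*w - 1)^2 - 4)/(-4*w^2 + w + 1)^3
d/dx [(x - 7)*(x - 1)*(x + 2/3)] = 3*x^2 - 44*x/3 + 5/3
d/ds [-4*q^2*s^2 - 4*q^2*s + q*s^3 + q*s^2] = q*(-8*q*s - 4*q + 3*s^2 + 2*s)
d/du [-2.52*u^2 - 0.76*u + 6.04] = -5.04*u - 0.76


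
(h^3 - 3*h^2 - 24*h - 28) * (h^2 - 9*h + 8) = h^5 - 12*h^4 + 11*h^3 + 164*h^2 + 60*h - 224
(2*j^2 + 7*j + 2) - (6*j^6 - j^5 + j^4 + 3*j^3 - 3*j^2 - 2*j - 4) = -6*j^6 + j^5 - j^4 - 3*j^3 + 5*j^2 + 9*j + 6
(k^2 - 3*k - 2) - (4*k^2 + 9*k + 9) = -3*k^2 - 12*k - 11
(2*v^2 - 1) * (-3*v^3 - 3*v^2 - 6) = -6*v^5 - 6*v^4 + 3*v^3 - 9*v^2 + 6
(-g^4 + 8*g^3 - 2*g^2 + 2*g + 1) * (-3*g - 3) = 3*g^5 - 21*g^4 - 18*g^3 - 9*g - 3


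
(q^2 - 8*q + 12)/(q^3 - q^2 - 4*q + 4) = (q - 6)/(q^2 + q - 2)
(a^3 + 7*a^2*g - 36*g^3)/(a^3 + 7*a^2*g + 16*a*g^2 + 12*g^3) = (a^2 + 4*a*g - 12*g^2)/(a^2 + 4*a*g + 4*g^2)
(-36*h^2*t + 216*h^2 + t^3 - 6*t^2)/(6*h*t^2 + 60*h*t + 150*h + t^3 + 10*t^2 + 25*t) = (-6*h*t + 36*h + t^2 - 6*t)/(t^2 + 10*t + 25)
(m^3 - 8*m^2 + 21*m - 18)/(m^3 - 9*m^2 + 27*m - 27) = (m - 2)/(m - 3)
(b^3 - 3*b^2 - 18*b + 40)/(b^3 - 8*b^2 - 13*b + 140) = (b - 2)/(b - 7)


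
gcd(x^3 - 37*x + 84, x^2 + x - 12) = x - 3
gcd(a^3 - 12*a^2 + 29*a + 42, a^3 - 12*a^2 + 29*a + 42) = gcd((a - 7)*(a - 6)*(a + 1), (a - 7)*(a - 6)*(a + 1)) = a^3 - 12*a^2 + 29*a + 42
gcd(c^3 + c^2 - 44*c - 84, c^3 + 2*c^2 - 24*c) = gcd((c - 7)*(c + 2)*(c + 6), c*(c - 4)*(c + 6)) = c + 6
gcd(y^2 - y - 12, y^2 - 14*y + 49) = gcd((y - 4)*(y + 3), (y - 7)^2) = 1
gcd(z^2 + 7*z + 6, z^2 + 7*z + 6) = z^2 + 7*z + 6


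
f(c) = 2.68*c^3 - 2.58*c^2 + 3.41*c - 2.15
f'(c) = 8.04*c^2 - 5.16*c + 3.41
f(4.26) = 172.74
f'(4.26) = 127.34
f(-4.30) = -277.60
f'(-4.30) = 174.26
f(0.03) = -2.05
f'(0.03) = 3.26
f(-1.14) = -13.36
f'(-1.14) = 19.74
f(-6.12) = -733.96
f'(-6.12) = 336.12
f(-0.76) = -7.41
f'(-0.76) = 11.98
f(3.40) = 84.95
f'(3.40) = 78.81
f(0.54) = -0.64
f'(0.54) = 2.97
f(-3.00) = -107.96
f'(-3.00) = 91.25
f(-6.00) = -694.37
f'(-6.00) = 323.81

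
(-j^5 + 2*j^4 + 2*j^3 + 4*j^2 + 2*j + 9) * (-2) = 2*j^5 - 4*j^4 - 4*j^3 - 8*j^2 - 4*j - 18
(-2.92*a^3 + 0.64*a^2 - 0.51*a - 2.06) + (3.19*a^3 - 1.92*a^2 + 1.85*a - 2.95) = 0.27*a^3 - 1.28*a^2 + 1.34*a - 5.01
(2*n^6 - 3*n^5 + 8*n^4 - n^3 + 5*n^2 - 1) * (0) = 0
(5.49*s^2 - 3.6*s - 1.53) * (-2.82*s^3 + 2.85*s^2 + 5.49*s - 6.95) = -15.4818*s^5 + 25.7985*s^4 + 24.1947*s^3 - 62.28*s^2 + 16.6203*s + 10.6335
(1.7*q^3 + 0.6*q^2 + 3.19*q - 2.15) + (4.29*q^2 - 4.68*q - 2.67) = 1.7*q^3 + 4.89*q^2 - 1.49*q - 4.82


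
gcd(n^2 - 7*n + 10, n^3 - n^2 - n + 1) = 1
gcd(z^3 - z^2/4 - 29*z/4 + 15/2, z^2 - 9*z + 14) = z - 2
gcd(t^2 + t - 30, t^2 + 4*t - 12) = t + 6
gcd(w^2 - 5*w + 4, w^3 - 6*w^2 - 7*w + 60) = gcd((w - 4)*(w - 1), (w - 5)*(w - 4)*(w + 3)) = w - 4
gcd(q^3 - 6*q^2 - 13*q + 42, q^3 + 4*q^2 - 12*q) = q - 2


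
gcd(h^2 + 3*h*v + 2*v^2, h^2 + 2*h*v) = h + 2*v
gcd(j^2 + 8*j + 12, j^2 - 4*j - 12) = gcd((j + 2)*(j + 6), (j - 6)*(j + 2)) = j + 2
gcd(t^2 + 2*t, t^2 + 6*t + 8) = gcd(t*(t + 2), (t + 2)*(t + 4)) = t + 2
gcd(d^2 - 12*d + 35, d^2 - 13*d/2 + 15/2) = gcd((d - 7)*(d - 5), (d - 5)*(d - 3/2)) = d - 5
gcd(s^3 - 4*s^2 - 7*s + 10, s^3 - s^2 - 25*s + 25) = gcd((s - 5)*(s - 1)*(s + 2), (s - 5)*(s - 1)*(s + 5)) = s^2 - 6*s + 5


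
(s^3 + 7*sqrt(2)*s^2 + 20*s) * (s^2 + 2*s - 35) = s^5 + 2*s^4 + 7*sqrt(2)*s^4 - 15*s^3 + 14*sqrt(2)*s^3 - 245*sqrt(2)*s^2 + 40*s^2 - 700*s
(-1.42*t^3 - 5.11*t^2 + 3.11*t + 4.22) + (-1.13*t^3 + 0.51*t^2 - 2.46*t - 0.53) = -2.55*t^3 - 4.6*t^2 + 0.65*t + 3.69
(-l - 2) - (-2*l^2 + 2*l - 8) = 2*l^2 - 3*l + 6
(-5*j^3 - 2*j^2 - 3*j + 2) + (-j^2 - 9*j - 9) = -5*j^3 - 3*j^2 - 12*j - 7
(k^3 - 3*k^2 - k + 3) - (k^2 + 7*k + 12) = k^3 - 4*k^2 - 8*k - 9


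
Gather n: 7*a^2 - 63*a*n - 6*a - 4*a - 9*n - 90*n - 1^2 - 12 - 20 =7*a^2 - 10*a + n*(-63*a - 99) - 33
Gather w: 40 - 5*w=40 - 5*w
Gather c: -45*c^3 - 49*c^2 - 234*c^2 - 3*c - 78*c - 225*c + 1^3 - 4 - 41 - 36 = -45*c^3 - 283*c^2 - 306*c - 80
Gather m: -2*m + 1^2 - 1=-2*m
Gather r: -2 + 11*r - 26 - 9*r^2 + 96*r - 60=-9*r^2 + 107*r - 88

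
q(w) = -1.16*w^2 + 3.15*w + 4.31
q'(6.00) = -10.77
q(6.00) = -18.55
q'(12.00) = -24.69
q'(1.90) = -1.26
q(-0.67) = 1.68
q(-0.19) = 3.67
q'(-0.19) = 3.59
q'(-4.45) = 13.47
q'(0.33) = 2.38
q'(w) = 3.15 - 2.32*w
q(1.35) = 6.45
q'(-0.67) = 4.70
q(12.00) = -124.93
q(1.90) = 6.11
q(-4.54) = -33.90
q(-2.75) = -13.12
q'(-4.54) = 13.68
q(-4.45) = -32.68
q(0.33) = 5.22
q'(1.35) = 0.02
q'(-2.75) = 9.53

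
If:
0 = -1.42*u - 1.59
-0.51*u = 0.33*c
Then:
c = 1.73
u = -1.12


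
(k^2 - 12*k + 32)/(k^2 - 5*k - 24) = (k - 4)/(k + 3)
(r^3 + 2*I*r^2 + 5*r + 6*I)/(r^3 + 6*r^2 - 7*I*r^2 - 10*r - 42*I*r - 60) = (r^2 + 4*I*r - 3)/(r^2 + r*(6 - 5*I) - 30*I)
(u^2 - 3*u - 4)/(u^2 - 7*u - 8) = (u - 4)/(u - 8)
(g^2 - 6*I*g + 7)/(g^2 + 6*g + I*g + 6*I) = (g - 7*I)/(g + 6)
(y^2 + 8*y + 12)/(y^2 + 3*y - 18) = (y + 2)/(y - 3)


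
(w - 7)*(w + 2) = w^2 - 5*w - 14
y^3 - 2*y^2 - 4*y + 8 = (y - 2)^2*(y + 2)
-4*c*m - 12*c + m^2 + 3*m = (-4*c + m)*(m + 3)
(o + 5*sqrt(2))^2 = o^2 + 10*sqrt(2)*o + 50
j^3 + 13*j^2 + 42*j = j*(j + 6)*(j + 7)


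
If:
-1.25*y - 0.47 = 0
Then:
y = -0.38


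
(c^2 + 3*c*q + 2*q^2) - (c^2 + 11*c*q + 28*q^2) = -8*c*q - 26*q^2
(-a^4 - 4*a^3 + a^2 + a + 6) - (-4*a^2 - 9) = -a^4 - 4*a^3 + 5*a^2 + a + 15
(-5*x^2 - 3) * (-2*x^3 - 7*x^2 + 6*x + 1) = 10*x^5 + 35*x^4 - 24*x^3 + 16*x^2 - 18*x - 3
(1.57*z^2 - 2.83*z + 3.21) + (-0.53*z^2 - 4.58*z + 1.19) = 1.04*z^2 - 7.41*z + 4.4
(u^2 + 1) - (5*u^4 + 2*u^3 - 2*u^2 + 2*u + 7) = -5*u^4 - 2*u^3 + 3*u^2 - 2*u - 6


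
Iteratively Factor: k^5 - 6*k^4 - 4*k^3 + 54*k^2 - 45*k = (k - 1)*(k^4 - 5*k^3 - 9*k^2 + 45*k) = (k - 5)*(k - 1)*(k^3 - 9*k) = k*(k - 5)*(k - 1)*(k^2 - 9) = k*(k - 5)*(k - 3)*(k - 1)*(k + 3)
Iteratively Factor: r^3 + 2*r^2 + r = (r)*(r^2 + 2*r + 1) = r*(r + 1)*(r + 1)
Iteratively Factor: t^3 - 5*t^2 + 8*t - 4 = (t - 2)*(t^2 - 3*t + 2) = (t - 2)*(t - 1)*(t - 2)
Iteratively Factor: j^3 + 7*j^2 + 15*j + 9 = (j + 3)*(j^2 + 4*j + 3) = (j + 1)*(j + 3)*(j + 3)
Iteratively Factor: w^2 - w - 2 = (w - 2)*(w + 1)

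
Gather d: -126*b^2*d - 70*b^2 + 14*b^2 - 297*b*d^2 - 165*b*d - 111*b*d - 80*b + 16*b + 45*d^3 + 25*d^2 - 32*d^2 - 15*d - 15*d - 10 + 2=-56*b^2 - 64*b + 45*d^3 + d^2*(-297*b - 7) + d*(-126*b^2 - 276*b - 30) - 8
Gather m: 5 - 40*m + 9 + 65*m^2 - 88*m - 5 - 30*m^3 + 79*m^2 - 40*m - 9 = -30*m^3 + 144*m^2 - 168*m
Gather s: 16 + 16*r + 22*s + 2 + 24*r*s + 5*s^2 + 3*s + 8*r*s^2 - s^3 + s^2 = 16*r - s^3 + s^2*(8*r + 6) + s*(24*r + 25) + 18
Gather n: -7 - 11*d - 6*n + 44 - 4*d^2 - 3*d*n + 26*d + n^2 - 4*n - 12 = -4*d^2 + 15*d + n^2 + n*(-3*d - 10) + 25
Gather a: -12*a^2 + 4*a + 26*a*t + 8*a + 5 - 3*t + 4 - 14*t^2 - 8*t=-12*a^2 + a*(26*t + 12) - 14*t^2 - 11*t + 9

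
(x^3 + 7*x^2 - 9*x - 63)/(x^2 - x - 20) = (-x^3 - 7*x^2 + 9*x + 63)/(-x^2 + x + 20)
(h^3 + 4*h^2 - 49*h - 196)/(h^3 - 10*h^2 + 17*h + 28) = (h^2 + 11*h + 28)/(h^2 - 3*h - 4)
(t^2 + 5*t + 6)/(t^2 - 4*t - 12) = (t + 3)/(t - 6)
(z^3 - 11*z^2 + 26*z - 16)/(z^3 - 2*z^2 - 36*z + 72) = (z^2 - 9*z + 8)/(z^2 - 36)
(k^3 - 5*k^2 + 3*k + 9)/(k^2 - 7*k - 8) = (k^2 - 6*k + 9)/(k - 8)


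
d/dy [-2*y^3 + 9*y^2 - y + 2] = -6*y^2 + 18*y - 1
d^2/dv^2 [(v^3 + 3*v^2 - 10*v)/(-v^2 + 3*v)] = -16/(v^3 - 9*v^2 + 27*v - 27)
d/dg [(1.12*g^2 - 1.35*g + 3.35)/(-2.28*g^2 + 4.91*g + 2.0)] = (2.4212*g^2 + 19.756*g - 19.1485)/(5.1984*g^4 - 22.3896*g^3 + 14.9881*g^2 + 19.64*g + 4.0)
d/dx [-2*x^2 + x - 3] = 1 - 4*x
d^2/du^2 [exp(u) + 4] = exp(u)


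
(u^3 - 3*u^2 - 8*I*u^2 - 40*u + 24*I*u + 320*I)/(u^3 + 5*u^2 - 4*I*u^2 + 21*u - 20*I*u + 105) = (u^2 - 8*u*(1 + I) + 64*I)/(u^2 - 4*I*u + 21)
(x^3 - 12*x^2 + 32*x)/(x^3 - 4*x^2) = (x - 8)/x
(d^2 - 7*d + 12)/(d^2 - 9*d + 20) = (d - 3)/(d - 5)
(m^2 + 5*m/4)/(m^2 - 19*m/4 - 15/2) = m/(m - 6)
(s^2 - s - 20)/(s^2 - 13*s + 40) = (s + 4)/(s - 8)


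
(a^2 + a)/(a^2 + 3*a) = (a + 1)/(a + 3)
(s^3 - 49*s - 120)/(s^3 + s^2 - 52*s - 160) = (s + 3)/(s + 4)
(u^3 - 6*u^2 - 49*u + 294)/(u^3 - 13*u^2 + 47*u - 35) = (u^2 + u - 42)/(u^2 - 6*u + 5)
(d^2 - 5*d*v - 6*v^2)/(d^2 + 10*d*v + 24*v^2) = (d^2 - 5*d*v - 6*v^2)/(d^2 + 10*d*v + 24*v^2)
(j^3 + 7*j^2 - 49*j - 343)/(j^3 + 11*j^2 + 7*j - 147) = (j - 7)/(j - 3)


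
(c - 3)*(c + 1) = c^2 - 2*c - 3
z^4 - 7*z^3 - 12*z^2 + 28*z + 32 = (z - 8)*(z - 2)*(z + 1)*(z + 2)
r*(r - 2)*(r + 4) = r^3 + 2*r^2 - 8*r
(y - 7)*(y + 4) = y^2 - 3*y - 28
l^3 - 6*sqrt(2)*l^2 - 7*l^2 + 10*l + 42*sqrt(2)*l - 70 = (l - 7)*(l - 5*sqrt(2))*(l - sqrt(2))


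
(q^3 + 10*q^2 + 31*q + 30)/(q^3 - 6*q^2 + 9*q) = (q^3 + 10*q^2 + 31*q + 30)/(q*(q^2 - 6*q + 9))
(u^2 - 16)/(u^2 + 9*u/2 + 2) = 2*(u - 4)/(2*u + 1)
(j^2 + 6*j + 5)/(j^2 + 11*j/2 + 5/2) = 2*(j + 1)/(2*j + 1)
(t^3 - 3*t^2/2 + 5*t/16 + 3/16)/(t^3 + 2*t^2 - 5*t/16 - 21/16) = (4*t^2 - 3*t - 1)/(4*t^2 + 11*t + 7)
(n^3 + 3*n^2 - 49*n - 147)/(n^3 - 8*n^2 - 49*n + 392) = (n + 3)/(n - 8)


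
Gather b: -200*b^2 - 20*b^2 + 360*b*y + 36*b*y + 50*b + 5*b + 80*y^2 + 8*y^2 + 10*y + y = -220*b^2 + b*(396*y + 55) + 88*y^2 + 11*y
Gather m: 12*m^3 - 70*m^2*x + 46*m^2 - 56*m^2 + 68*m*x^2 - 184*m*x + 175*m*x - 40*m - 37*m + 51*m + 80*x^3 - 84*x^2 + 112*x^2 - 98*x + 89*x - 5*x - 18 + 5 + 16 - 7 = 12*m^3 + m^2*(-70*x - 10) + m*(68*x^2 - 9*x - 26) + 80*x^3 + 28*x^2 - 14*x - 4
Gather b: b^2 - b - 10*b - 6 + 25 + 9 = b^2 - 11*b + 28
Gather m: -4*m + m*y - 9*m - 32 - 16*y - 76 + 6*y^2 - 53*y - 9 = m*(y - 13) + 6*y^2 - 69*y - 117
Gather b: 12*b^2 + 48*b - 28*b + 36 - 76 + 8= 12*b^2 + 20*b - 32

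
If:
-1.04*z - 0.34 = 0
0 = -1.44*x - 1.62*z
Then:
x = 0.37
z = -0.33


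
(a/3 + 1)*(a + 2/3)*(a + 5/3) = a^3/3 + 16*a^2/9 + 73*a/27 + 10/9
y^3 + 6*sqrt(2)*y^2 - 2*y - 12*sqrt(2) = (y - sqrt(2))*(y + sqrt(2))*(y + 6*sqrt(2))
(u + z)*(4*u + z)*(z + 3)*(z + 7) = 4*u^2*z^2 + 40*u^2*z + 84*u^2 + 5*u*z^3 + 50*u*z^2 + 105*u*z + z^4 + 10*z^3 + 21*z^2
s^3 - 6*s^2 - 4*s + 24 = (s - 6)*(s - 2)*(s + 2)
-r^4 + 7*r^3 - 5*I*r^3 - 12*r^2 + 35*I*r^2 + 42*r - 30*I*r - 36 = (r - 6)*(r + 6*I)*(I*r + 1)*(I*r - I)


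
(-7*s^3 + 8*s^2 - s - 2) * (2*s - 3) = -14*s^4 + 37*s^3 - 26*s^2 - s + 6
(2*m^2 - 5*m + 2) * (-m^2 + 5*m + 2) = -2*m^4 + 15*m^3 - 23*m^2 + 4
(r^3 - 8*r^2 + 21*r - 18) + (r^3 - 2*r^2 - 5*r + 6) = 2*r^3 - 10*r^2 + 16*r - 12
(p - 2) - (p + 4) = -6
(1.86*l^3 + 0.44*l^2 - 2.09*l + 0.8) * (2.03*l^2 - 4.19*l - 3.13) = 3.7758*l^5 - 6.9002*l^4 - 11.9081*l^3 + 9.0039*l^2 + 3.1897*l - 2.504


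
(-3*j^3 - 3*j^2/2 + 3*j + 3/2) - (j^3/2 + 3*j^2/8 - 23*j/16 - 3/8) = -7*j^3/2 - 15*j^2/8 + 71*j/16 + 15/8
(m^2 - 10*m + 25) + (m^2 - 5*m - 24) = 2*m^2 - 15*m + 1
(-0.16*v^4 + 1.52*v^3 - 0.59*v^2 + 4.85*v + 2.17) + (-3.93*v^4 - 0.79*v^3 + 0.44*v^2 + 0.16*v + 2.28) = -4.09*v^4 + 0.73*v^3 - 0.15*v^2 + 5.01*v + 4.45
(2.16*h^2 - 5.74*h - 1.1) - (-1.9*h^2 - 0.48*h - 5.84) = 4.06*h^2 - 5.26*h + 4.74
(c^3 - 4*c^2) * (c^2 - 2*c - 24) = c^5 - 6*c^4 - 16*c^3 + 96*c^2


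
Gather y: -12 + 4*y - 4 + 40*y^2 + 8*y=40*y^2 + 12*y - 16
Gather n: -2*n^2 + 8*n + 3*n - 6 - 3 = -2*n^2 + 11*n - 9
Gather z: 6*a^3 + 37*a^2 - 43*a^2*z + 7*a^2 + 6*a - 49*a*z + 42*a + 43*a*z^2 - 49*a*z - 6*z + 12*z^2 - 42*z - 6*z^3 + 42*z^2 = 6*a^3 + 44*a^2 + 48*a - 6*z^3 + z^2*(43*a + 54) + z*(-43*a^2 - 98*a - 48)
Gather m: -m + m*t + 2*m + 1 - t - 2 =m*(t + 1) - t - 1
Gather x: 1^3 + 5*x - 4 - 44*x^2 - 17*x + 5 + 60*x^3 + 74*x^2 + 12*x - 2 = 60*x^3 + 30*x^2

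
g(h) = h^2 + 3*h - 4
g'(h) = 2*h + 3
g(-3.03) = -3.91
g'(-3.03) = -3.06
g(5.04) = 36.52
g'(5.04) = 13.08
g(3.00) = 14.00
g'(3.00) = 9.00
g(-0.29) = -4.79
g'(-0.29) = 2.42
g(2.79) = 12.15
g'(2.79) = 8.58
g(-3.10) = -3.69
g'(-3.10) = -3.20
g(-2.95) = -4.15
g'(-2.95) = -2.90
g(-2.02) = -5.98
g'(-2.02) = -1.04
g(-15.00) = 176.00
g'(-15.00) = -27.00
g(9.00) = 104.00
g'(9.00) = 21.00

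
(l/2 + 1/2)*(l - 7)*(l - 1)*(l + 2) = l^4/2 - 5*l^3/2 - 15*l^2/2 + 5*l/2 + 7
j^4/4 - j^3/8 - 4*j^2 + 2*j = j*(j/4 + 1)*(j - 4)*(j - 1/2)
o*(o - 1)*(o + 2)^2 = o^4 + 3*o^3 - 4*o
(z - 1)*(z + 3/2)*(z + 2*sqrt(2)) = z^3 + z^2/2 + 2*sqrt(2)*z^2 - 3*z/2 + sqrt(2)*z - 3*sqrt(2)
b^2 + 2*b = b*(b + 2)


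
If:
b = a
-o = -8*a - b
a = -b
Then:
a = 0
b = 0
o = 0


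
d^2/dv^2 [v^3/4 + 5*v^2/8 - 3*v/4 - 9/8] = 3*v/2 + 5/4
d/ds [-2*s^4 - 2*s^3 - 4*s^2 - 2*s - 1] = -8*s^3 - 6*s^2 - 8*s - 2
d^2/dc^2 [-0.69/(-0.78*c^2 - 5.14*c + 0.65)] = (-0.839592*c^2 - 5.532696*c + 0.69*(1.56*c + 5.14)*(3.12*c + 10.28) + 0.69966)/(0.78*c^2 + 5.14*c - 0.65)^3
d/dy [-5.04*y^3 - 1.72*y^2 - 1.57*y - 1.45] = -15.12*y^2 - 3.44*y - 1.57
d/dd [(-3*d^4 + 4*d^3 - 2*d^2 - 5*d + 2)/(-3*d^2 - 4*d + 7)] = (18*d^5 + 24*d^4 - 116*d^3 + 77*d^2 - 16*d - 27)/(9*d^4 + 24*d^3 - 26*d^2 - 56*d + 49)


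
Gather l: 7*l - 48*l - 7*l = -48*l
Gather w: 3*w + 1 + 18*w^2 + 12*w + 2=18*w^2 + 15*w + 3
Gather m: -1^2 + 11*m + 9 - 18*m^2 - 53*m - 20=-18*m^2 - 42*m - 12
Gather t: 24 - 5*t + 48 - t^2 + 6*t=-t^2 + t + 72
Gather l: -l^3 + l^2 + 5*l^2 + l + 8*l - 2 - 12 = -l^3 + 6*l^2 + 9*l - 14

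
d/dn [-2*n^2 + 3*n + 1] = 3 - 4*n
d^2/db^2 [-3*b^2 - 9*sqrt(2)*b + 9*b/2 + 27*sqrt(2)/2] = -6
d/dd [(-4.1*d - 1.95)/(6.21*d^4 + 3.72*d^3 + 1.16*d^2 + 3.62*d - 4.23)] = (76.383*d^4 + 78.942*d^3 + 26.518*d^2 + 4.524*d + 24.402)/(38.5641*d^8 + 46.2024*d^7 + 28.2456*d^6 + 53.5908*d^5 - 24.2582*d^4 - 23.0728*d^3 + 3.2908*d^2 - 30.6252*d + 17.8929)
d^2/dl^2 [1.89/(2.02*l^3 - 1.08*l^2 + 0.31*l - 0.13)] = ((4.0824 - 22.9068*l)*(2.02*l^3 - 1.08*l^2 + 0.31*l - 0.13) + 1.89*(6.06*l^2 - 2.16*l + 0.31)*(12.12*l^2 - 4.32*l + 0.62))/(2.02*l^3 - 1.08*l^2 + 0.31*l - 0.13)^3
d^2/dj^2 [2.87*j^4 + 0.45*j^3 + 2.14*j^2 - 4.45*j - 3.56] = 34.44*j^2 + 2.7*j + 4.28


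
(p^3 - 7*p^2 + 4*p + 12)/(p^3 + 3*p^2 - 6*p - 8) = (p - 6)/(p + 4)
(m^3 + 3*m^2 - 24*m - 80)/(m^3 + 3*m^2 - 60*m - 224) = (m^2 - m - 20)/(m^2 - m - 56)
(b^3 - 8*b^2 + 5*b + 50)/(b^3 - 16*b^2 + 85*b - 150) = (b + 2)/(b - 6)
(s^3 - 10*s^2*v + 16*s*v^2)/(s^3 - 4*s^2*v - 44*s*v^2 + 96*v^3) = s/(s + 6*v)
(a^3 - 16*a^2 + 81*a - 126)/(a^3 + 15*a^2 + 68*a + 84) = (a^3 - 16*a^2 + 81*a - 126)/(a^3 + 15*a^2 + 68*a + 84)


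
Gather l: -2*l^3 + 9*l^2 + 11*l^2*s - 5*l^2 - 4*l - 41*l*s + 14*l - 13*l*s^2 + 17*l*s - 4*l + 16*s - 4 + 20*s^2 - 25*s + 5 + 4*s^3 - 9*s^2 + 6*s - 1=-2*l^3 + l^2*(11*s + 4) + l*(-13*s^2 - 24*s + 6) + 4*s^3 + 11*s^2 - 3*s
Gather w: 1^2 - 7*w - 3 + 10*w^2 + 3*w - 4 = 10*w^2 - 4*w - 6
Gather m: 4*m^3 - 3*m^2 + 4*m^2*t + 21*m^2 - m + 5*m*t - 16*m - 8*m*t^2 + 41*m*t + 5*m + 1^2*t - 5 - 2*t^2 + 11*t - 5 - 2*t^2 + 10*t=4*m^3 + m^2*(4*t + 18) + m*(-8*t^2 + 46*t - 12) - 4*t^2 + 22*t - 10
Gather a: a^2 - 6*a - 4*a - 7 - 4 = a^2 - 10*a - 11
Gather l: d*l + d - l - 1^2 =d + l*(d - 1) - 1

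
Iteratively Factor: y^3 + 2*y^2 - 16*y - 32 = (y + 4)*(y^2 - 2*y - 8) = (y - 4)*(y + 4)*(y + 2)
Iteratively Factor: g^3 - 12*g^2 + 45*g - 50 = (g - 2)*(g^2 - 10*g + 25) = (g - 5)*(g - 2)*(g - 5)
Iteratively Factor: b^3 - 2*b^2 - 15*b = (b)*(b^2 - 2*b - 15) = b*(b - 5)*(b + 3)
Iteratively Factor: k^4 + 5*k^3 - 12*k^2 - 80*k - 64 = (k - 4)*(k^3 + 9*k^2 + 24*k + 16) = (k - 4)*(k + 1)*(k^2 + 8*k + 16) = (k - 4)*(k + 1)*(k + 4)*(k + 4)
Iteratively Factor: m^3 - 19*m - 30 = (m - 5)*(m^2 + 5*m + 6) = (m - 5)*(m + 3)*(m + 2)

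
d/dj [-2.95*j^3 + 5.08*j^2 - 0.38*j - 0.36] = -8.85*j^2 + 10.16*j - 0.38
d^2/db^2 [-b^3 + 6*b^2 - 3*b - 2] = 12 - 6*b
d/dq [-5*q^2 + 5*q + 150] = 5 - 10*q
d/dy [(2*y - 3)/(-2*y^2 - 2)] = (-y^2 + y*(2*y - 3) - 1)/(y^2 + 1)^2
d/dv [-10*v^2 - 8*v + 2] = -20*v - 8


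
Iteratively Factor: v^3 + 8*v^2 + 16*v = (v + 4)*(v^2 + 4*v) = v*(v + 4)*(v + 4)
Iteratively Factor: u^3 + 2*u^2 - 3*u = (u + 3)*(u^2 - u) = (u - 1)*(u + 3)*(u)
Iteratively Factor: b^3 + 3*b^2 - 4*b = (b + 4)*(b^2 - b) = (b - 1)*(b + 4)*(b)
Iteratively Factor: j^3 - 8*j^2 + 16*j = (j)*(j^2 - 8*j + 16) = j*(j - 4)*(j - 4)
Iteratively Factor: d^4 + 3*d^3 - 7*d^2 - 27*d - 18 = (d - 3)*(d^3 + 6*d^2 + 11*d + 6) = (d - 3)*(d + 1)*(d^2 + 5*d + 6) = (d - 3)*(d + 1)*(d + 3)*(d + 2)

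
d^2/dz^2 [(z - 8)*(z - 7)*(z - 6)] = 6*z - 42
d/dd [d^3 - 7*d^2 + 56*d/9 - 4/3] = 3*d^2 - 14*d + 56/9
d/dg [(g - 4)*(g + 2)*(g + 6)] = 3*g^2 + 8*g - 20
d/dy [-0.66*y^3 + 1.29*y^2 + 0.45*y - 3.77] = -1.98*y^2 + 2.58*y + 0.45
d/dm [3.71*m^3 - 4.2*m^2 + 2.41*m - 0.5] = 11.13*m^2 - 8.4*m + 2.41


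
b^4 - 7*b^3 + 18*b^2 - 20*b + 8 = (b - 2)^3*(b - 1)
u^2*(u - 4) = u^3 - 4*u^2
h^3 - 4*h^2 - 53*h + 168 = (h - 8)*(h - 3)*(h + 7)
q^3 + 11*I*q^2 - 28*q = q*(q + 4*I)*(q + 7*I)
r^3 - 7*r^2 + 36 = (r - 6)*(r - 3)*(r + 2)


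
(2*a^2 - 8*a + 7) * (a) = 2*a^3 - 8*a^2 + 7*a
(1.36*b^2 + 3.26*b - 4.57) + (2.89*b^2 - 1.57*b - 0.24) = 4.25*b^2 + 1.69*b - 4.81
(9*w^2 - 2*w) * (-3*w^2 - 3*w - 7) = -27*w^4 - 21*w^3 - 57*w^2 + 14*w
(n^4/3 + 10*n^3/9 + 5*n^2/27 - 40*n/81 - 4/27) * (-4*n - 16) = -4*n^5/3 - 88*n^4/9 - 500*n^3/27 - 80*n^2/81 + 688*n/81 + 64/27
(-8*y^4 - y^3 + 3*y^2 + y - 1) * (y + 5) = -8*y^5 - 41*y^4 - 2*y^3 + 16*y^2 + 4*y - 5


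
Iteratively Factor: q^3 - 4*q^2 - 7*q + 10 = (q - 5)*(q^2 + q - 2) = (q - 5)*(q + 2)*(q - 1)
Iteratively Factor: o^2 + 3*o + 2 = (o + 2)*(o + 1)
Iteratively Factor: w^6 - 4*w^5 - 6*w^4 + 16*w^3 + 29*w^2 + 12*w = (w + 1)*(w^5 - 5*w^4 - w^3 + 17*w^2 + 12*w) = (w - 3)*(w + 1)*(w^4 - 2*w^3 - 7*w^2 - 4*w) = (w - 4)*(w - 3)*(w + 1)*(w^3 + 2*w^2 + w) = (w - 4)*(w - 3)*(w + 1)^2*(w^2 + w) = w*(w - 4)*(w - 3)*(w + 1)^2*(w + 1)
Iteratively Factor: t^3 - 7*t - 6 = (t + 2)*(t^2 - 2*t - 3) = (t - 3)*(t + 2)*(t + 1)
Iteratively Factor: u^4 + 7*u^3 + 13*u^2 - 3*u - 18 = (u - 1)*(u^3 + 8*u^2 + 21*u + 18) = (u - 1)*(u + 2)*(u^2 + 6*u + 9) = (u - 1)*(u + 2)*(u + 3)*(u + 3)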